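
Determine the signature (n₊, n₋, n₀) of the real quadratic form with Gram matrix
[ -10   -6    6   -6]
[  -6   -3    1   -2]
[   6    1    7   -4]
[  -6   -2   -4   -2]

step 0: pivot -10 → sign −
step 1: pivot 3/5 → sign +
step 2: pivot -2/3 → sign −
step 3: pivot -2 → sign −
signature = (1, 3, 0)

Answer: (1, 3, 0)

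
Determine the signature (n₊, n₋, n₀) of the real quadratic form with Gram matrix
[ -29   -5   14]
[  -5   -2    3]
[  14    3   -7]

step 0: pivot -29 → sign −
step 1: pivot -33/29 → sign −
step 2: pivot 2/33 → sign +
signature = (1, 2, 0)

Answer: (1, 2, 0)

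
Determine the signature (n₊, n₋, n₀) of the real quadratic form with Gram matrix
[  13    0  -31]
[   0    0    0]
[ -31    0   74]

step 0: pivot 13 → sign +
step 1: pivot 1/13 → sign +
step 2: row/col 2 already zero → sign 0
signature = (2, 0, 1)

Answer: (2, 0, 1)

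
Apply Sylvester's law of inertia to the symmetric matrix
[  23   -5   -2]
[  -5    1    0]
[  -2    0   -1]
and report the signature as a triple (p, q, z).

Answer: (2, 1, 0)

Derivation:
step 0: pivot 23 → sign +
step 1: pivot -2/23 → sign −
step 2: pivot 1 → sign +
signature = (2, 1, 0)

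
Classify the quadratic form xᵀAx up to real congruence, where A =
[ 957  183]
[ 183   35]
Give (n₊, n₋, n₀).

step 0: pivot 957 → sign +
step 1: pivot 2/319 → sign +
signature = (2, 0, 0)

Answer: (2, 0, 0)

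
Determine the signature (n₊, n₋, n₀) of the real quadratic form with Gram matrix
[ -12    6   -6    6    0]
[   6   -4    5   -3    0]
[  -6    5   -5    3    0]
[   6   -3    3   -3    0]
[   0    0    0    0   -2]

Answer: (1, 3, 1)

Derivation:
step 0: pivot -12 → sign −
step 1: pivot -1 → sign −
step 2: pivot 2 → sign +
step 3: pivot -2 → sign −
step 4: row/col 4 already zero → sign 0
signature = (1, 3, 1)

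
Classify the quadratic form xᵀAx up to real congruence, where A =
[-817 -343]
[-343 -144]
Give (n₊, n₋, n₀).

step 0: pivot -817 → sign −
step 1: pivot 1/817 → sign +
signature = (1, 1, 0)

Answer: (1, 1, 0)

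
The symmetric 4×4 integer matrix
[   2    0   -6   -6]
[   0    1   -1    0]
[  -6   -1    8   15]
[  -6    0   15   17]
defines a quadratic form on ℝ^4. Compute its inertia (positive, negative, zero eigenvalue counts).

step 0: pivot 2 → sign +
step 1: pivot 1 → sign +
step 2: pivot -11 → sign −
step 3: pivot -2/11 → sign −
signature = (2, 2, 0)

Answer: (2, 2, 0)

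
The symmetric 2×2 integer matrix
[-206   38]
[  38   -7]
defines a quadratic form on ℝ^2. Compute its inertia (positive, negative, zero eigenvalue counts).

Answer: (1, 1, 0)

Derivation:
step 0: pivot -206 → sign −
step 1: pivot 1/103 → sign +
signature = (1, 1, 0)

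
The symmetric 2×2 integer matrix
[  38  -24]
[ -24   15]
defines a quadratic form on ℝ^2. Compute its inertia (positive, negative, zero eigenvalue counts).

step 0: pivot 38 → sign +
step 1: pivot -3/19 → sign −
signature = (1, 1, 0)

Answer: (1, 1, 0)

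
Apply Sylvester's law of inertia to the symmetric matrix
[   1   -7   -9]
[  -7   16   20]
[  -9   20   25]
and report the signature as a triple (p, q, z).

Answer: (2, 1, 0)

Derivation:
step 0: pivot 1 → sign +
step 1: pivot -33 → sign −
step 2: pivot 1/33 → sign +
signature = (2, 1, 0)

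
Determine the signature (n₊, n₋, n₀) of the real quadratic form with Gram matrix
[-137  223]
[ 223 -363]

step 0: pivot -137 → sign −
step 1: pivot -2/137 → sign −
signature = (0, 2, 0)

Answer: (0, 2, 0)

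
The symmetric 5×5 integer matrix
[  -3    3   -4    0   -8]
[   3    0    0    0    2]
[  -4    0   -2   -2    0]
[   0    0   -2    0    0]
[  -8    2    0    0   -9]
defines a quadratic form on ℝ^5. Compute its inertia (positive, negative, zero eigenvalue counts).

step 0: pivot -3 → sign −
step 1: pivot 3 → sign +
step 2: pivot -2 → sign −
step 3: pivot 2 → sign +
step 4: pivot 1/3 → sign +
signature = (3, 2, 0)

Answer: (3, 2, 0)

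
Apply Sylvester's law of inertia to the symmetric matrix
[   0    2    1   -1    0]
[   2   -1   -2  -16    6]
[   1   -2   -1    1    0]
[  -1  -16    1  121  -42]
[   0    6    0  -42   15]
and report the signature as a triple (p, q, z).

step 0: pivot -1 → sign −
step 1: pivot 4 → sign +
step 2: pivot 3/4 → sign +
step 3: pivot 14 → sign +
step 4: pivot 3/7 → sign +
signature = (4, 1, 0)

Answer: (4, 1, 0)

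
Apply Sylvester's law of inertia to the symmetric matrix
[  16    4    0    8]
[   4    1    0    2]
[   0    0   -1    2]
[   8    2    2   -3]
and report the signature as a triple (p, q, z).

step 0: pivot 16 → sign +
step 1: pivot -1 → sign −
step 2: pivot -3 → sign −
step 3: row/col 3 already zero → sign 0
signature = (1, 2, 1)

Answer: (1, 2, 1)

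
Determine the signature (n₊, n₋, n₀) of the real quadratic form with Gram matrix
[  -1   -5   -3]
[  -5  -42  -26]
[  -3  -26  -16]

step 0: pivot -1 → sign −
step 1: pivot -17 → sign −
step 2: pivot 2/17 → sign +
signature = (1, 2, 0)

Answer: (1, 2, 0)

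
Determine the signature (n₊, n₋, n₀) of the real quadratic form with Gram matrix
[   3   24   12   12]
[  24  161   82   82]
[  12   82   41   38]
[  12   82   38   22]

Answer: (2, 2, 0)

Derivation:
step 0: pivot 3 → sign +
step 1: pivot -31 → sign −
step 2: pivot -21/31 → sign −
step 3: pivot 2/7 → sign +
signature = (2, 2, 0)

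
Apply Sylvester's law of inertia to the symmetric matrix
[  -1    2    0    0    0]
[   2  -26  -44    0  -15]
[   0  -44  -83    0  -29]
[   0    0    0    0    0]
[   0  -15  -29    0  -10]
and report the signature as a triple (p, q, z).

step 0: pivot -1 → sign −
step 1: pivot -22 → sign −
step 2: pivot 5 → sign +
step 3: pivot 3/110 → sign +
step 4: row/col 4 already zero → sign 0
signature = (2, 2, 1)

Answer: (2, 2, 1)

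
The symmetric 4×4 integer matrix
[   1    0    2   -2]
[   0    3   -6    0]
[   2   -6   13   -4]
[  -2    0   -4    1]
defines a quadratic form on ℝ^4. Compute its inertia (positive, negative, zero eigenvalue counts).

step 0: pivot 1 → sign +
step 1: pivot 3 → sign +
step 2: pivot -3 → sign −
step 3: pivot -3 → sign −
signature = (2, 2, 0)

Answer: (2, 2, 0)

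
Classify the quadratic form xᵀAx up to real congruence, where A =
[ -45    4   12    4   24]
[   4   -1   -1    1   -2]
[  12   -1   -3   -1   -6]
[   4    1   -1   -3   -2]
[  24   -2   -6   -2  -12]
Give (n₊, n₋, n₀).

step 0: pivot -45 → sign −
step 1: pivot -29/45 → sign −
step 2: pivot 6/29 → sign +
step 3: row/col 3 already zero → sign 0
step 4: row/col 4 already zero → sign 0
signature = (1, 2, 2)

Answer: (1, 2, 2)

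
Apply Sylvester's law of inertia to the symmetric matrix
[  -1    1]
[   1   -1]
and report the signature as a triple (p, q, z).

Answer: (0, 1, 1)

Derivation:
step 0: pivot -1 → sign −
step 1: row/col 1 already zero → sign 0
signature = (0, 1, 1)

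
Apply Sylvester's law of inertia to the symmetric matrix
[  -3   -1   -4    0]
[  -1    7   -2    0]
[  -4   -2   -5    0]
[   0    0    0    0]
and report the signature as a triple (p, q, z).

step 0: pivot -3 → sign −
step 1: pivot 22/3 → sign +
step 2: pivot 3/11 → sign +
step 3: row/col 3 already zero → sign 0
signature = (2, 1, 1)

Answer: (2, 1, 1)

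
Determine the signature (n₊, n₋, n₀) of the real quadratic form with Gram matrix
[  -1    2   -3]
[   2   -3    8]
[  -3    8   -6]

step 0: pivot -1 → sign −
step 1: pivot 1 → sign +
step 2: pivot -1 → sign −
signature = (1, 2, 0)

Answer: (1, 2, 0)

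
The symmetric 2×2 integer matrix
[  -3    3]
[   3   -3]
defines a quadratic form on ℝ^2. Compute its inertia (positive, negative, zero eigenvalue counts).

step 0: pivot -3 → sign −
step 1: row/col 1 already zero → sign 0
signature = (0, 1, 1)

Answer: (0, 1, 1)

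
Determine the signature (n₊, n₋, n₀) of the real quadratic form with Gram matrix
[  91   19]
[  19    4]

step 0: pivot 91 → sign +
step 1: pivot 3/91 → sign +
signature = (2, 0, 0)

Answer: (2, 0, 0)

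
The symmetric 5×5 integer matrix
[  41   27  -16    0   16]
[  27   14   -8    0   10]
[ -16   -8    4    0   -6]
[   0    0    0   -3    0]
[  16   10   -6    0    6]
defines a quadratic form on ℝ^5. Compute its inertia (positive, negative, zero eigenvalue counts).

step 0: pivot 41 → sign +
step 1: pivot -155/41 → sign −
step 2: pivot -84/155 → sign −
step 3: pivot -3 → sign −
step 4: pivot -1/7 → sign −
signature = (1, 4, 0)

Answer: (1, 4, 0)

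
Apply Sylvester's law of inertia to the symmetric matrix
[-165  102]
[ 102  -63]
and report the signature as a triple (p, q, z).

Answer: (1, 1, 0)

Derivation:
step 0: pivot -165 → sign −
step 1: pivot 3/55 → sign +
signature = (1, 1, 0)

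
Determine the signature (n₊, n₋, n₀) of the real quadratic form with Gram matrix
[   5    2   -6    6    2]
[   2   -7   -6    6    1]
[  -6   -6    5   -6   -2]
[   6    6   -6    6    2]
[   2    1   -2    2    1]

step 0: pivot 5 → sign +
step 1: pivot -39/5 → sign −
step 2: pivot -7/13 → sign −
step 3: pivot 6/7 → sign +
step 4: row/col 4 already zero → sign 0
signature = (2, 2, 1)

Answer: (2, 2, 1)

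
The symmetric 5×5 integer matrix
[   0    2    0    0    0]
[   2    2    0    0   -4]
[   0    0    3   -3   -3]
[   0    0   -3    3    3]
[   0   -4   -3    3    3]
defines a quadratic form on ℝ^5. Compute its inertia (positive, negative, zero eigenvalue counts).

Answer: (2, 1, 2)

Derivation:
step 0: pivot 2 → sign +
step 1: pivot -2 → sign −
step 2: pivot 3 → sign +
step 3: row/col 3 already zero → sign 0
step 4: row/col 4 already zero → sign 0
signature = (2, 1, 2)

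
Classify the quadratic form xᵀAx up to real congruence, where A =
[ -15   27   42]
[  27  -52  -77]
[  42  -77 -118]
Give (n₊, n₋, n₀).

step 0: pivot -15 → sign −
step 1: pivot -17/5 → sign −
step 2: pivot 3/17 → sign +
signature = (1, 2, 0)

Answer: (1, 2, 0)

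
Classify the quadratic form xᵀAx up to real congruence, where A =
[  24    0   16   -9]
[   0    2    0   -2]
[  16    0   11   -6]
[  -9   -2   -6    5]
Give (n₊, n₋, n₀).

step 0: pivot 24 → sign +
step 1: pivot 2 → sign +
step 2: pivot 1/3 → sign +
step 3: pivot -3/8 → sign −
signature = (3, 1, 0)

Answer: (3, 1, 0)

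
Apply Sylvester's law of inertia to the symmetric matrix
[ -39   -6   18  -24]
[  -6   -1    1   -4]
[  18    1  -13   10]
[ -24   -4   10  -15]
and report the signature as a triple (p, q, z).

Answer: (1, 2, 1)

Derivation:
step 0: pivot -39 → sign −
step 1: pivot -1/13 → sign −
step 2: pivot 36 → sign +
step 3: row/col 3 already zero → sign 0
signature = (1, 2, 1)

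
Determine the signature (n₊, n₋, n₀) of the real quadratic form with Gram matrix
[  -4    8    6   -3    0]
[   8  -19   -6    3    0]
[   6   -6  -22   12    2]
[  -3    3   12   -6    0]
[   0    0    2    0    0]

Answer: (1, 4, 0)

Derivation:
step 0: pivot -4 → sign −
step 1: pivot -3 → sign −
step 2: pivot -1 → sign −
step 3: pivot 3/2 → sign +
step 4: pivot -2 → sign −
signature = (1, 4, 0)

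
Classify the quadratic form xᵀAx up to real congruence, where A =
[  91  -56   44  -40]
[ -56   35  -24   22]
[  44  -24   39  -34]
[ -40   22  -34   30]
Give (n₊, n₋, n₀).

step 0: pivot 91 → sign +
step 1: pivot 7/13 → sign +
step 2: pivot 1/7 → sign +
step 3: pivot -6/7 → sign −
signature = (3, 1, 0)

Answer: (3, 1, 0)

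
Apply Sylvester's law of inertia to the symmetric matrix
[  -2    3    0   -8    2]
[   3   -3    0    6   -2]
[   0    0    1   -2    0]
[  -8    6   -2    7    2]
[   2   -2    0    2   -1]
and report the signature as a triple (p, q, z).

Answer: (3, 2, 0)

Derivation:
step 0: pivot -2 → sign −
step 1: pivot 3/2 → sign +
step 2: pivot 1 → sign +
step 3: pivot 11 → sign +
step 4: pivot -1/33 → sign −
signature = (3, 2, 0)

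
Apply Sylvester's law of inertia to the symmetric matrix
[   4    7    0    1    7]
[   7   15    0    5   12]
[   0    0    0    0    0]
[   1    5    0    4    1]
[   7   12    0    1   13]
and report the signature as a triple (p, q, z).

Answer: (3, 1, 1)

Derivation:
step 0: pivot 4 → sign +
step 1: pivot 11/4 → sign +
step 2: pivot -1/11 → sign −
step 3: pivot 3 → sign +
step 4: row/col 4 already zero → sign 0
signature = (3, 1, 1)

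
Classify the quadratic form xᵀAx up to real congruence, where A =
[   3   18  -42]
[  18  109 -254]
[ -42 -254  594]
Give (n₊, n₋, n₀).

step 0: pivot 3 → sign +
step 1: pivot 1 → sign +
step 2: pivot 2 → sign +
signature = (3, 0, 0)

Answer: (3, 0, 0)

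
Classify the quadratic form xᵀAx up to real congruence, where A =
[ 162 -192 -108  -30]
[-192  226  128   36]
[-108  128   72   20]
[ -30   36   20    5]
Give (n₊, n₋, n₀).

Answer: (1, 2, 1)

Derivation:
step 0: pivot 162 → sign +
step 1: pivot -14/9 → sign −
step 2: pivot -3/7 → sign −
step 3: row/col 3 already zero → sign 0
signature = (1, 2, 1)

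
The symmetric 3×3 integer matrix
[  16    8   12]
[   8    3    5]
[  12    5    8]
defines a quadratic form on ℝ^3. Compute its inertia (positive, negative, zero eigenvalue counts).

step 0: pivot 16 → sign +
step 1: pivot -1 → sign −
step 2: row/col 2 already zero → sign 0
signature = (1, 1, 1)

Answer: (1, 1, 1)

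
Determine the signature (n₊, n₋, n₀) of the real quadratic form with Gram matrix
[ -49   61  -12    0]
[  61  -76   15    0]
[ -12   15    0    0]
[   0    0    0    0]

step 0: pivot -49 → sign −
step 1: pivot -3/49 → sign −
step 2: pivot 3 → sign +
step 3: row/col 3 already zero → sign 0
signature = (1, 2, 1)

Answer: (1, 2, 1)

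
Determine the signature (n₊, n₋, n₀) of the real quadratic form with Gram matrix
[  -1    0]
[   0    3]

step 0: pivot -1 → sign −
step 1: pivot 3 → sign +
signature = (1, 1, 0)

Answer: (1, 1, 0)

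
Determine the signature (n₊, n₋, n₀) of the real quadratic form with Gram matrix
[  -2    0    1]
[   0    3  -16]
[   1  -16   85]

Answer: (2, 1, 0)

Derivation:
step 0: pivot -2 → sign −
step 1: pivot 3 → sign +
step 2: pivot 1/6 → sign +
signature = (2, 1, 0)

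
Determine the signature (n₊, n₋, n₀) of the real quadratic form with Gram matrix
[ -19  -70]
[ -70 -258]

step 0: pivot -19 → sign −
step 1: pivot -2/19 → sign −
signature = (0, 2, 0)

Answer: (0, 2, 0)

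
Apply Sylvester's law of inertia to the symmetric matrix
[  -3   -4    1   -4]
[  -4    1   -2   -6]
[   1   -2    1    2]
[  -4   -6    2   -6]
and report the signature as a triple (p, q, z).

Answer: (1, 3, 0)

Derivation:
step 0: pivot -3 → sign −
step 1: pivot 19/3 → sign +
step 2: pivot -8/19 → sign −
step 3: pivot -1/2 → sign −
signature = (1, 3, 0)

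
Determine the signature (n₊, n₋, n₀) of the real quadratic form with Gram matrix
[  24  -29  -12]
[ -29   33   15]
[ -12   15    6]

Answer: (2, 1, 0)

Derivation:
step 0: pivot 24 → sign +
step 1: pivot -49/24 → sign −
step 2: pivot 6/49 → sign +
signature = (2, 1, 0)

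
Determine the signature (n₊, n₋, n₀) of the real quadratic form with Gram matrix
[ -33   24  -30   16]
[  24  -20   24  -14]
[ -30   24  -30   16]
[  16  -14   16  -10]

Answer: (1, 3, 0)

Derivation:
step 0: pivot -33 → sign −
step 1: pivot -28/11 → sign −
step 2: pivot -6/7 → sign −
step 3: pivot 1/3 → sign +
signature = (1, 3, 0)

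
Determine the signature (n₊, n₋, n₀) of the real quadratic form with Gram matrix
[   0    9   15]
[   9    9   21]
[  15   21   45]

Answer: (1, 1, 1)

Derivation:
step 0: pivot 9 → sign +
step 1: pivot -9 → sign −
step 2: row/col 2 already zero → sign 0
signature = (1, 1, 1)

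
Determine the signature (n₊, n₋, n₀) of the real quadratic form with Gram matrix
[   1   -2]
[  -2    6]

step 0: pivot 1 → sign +
step 1: pivot 2 → sign +
signature = (2, 0, 0)

Answer: (2, 0, 0)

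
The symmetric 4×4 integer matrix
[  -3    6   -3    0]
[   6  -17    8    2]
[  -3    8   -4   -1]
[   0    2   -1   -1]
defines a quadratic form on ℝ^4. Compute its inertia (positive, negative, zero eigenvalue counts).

step 0: pivot -3 → sign −
step 1: pivot -5 → sign −
step 2: pivot -1/5 → sign −
step 3: row/col 3 already zero → sign 0
signature = (0, 3, 1)

Answer: (0, 3, 1)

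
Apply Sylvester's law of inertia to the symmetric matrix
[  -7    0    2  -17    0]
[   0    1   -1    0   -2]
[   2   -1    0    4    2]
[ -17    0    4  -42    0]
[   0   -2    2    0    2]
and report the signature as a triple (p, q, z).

step 0: pivot -7 → sign −
step 1: pivot 1 → sign +
step 2: pivot -3/7 → sign −
step 3: pivot 1 → sign +
step 4: pivot -2 → sign −
signature = (2, 3, 0)

Answer: (2, 3, 0)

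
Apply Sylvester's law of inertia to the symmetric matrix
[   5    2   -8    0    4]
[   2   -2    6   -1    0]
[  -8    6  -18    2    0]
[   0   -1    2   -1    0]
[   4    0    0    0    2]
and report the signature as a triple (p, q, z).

step 0: pivot 5 → sign +
step 1: pivot -14/5 → sign −
step 2: pivot -4/7 → sign −
step 3: pivot 9/4 → sign +
step 4: pivot 2/9 → sign +
signature = (3, 2, 0)

Answer: (3, 2, 0)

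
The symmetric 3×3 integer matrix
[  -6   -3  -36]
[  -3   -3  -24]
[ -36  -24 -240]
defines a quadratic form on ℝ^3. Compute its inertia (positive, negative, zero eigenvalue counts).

step 0: pivot -6 → sign −
step 1: pivot -3/2 → sign −
step 2: row/col 2 already zero → sign 0
signature = (0, 2, 1)

Answer: (0, 2, 1)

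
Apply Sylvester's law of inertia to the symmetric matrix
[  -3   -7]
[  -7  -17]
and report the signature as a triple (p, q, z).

Answer: (0, 2, 0)

Derivation:
step 0: pivot -3 → sign −
step 1: pivot -2/3 → sign −
signature = (0, 2, 0)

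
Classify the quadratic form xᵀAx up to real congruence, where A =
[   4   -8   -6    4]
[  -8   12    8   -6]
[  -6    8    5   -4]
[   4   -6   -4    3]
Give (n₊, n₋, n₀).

step 0: pivot 4 → sign +
step 1: pivot -4 → sign −
step 2: row/col 2 already zero → sign 0
step 3: row/col 3 already zero → sign 0
signature = (1, 1, 2)

Answer: (1, 1, 2)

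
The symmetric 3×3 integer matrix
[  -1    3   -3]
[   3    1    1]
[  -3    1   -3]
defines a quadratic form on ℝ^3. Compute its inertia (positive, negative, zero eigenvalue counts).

step 0: pivot -1 → sign −
step 1: pivot 10 → sign +
step 2: pivot -2/5 → sign −
signature = (1, 2, 0)

Answer: (1, 2, 0)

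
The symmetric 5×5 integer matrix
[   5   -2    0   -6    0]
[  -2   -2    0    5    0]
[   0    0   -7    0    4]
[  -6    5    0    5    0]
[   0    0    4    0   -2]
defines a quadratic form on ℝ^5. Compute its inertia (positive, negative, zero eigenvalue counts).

step 0: pivot 5 → sign +
step 1: pivot -14/5 → sign −
step 2: pivot -7 → sign −
step 3: pivot 3/14 → sign +
step 4: pivot 2/7 → sign +
signature = (3, 2, 0)

Answer: (3, 2, 0)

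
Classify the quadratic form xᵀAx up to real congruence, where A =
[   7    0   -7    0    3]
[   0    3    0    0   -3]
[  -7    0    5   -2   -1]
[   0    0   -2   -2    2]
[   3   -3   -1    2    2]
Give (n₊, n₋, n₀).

Answer: (2, 2, 1)

Derivation:
step 0: pivot 7 → sign +
step 1: pivot 3 → sign +
step 2: pivot -2 → sign −
step 3: pivot -2/7 → sign −
step 4: row/col 4 already zero → sign 0
signature = (2, 2, 1)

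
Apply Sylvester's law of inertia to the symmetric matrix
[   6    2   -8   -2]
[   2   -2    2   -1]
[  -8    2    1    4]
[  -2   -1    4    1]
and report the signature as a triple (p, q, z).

Answer: (2, 2, 0)

Derivation:
step 0: pivot 6 → sign +
step 1: pivot -8/3 → sign −
step 2: pivot -3/2 → sign −
step 3: pivot 3/4 → sign +
signature = (2, 2, 0)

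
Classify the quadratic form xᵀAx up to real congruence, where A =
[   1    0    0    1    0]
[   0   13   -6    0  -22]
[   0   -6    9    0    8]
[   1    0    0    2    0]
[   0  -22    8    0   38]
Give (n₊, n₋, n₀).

Answer: (5, 0, 0)

Derivation:
step 0: pivot 1 → sign +
step 1: pivot 13 → sign +
step 2: pivot 81/13 → sign +
step 3: pivot 1 → sign +
step 4: pivot 2/81 → sign +
signature = (5, 0, 0)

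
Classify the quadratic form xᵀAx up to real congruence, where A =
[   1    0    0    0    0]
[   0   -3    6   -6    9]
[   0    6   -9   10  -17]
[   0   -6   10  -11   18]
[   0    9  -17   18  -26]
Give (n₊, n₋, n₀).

step 0: pivot 1 → sign +
step 1: pivot -3 → sign −
step 2: pivot 3 → sign +
step 3: pivot -1/3 → sign −
step 4: pivot 2 → sign +
signature = (3, 2, 0)

Answer: (3, 2, 0)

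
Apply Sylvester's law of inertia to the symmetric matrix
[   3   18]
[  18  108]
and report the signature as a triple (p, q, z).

step 0: pivot 3 → sign +
step 1: row/col 1 already zero → sign 0
signature = (1, 0, 1)

Answer: (1, 0, 1)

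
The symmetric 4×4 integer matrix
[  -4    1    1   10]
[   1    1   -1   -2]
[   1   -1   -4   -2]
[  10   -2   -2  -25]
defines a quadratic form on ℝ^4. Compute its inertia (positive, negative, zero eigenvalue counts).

Answer: (1, 3, 0)

Derivation:
step 0: pivot -4 → sign −
step 1: pivot 5/4 → sign +
step 2: pivot -21/5 → sign −
step 3: pivot -1/21 → sign −
signature = (1, 3, 0)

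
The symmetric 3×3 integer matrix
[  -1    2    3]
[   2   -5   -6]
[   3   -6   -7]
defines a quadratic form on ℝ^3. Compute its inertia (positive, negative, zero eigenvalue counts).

step 0: pivot -1 → sign −
step 1: pivot -1 → sign −
step 2: pivot 2 → sign +
signature = (1, 2, 0)

Answer: (1, 2, 0)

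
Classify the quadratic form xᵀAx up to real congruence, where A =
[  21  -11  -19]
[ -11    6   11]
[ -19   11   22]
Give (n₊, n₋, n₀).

Answer: (3, 0, 0)

Derivation:
step 0: pivot 21 → sign +
step 1: pivot 5/21 → sign +
step 2: pivot 1/5 → sign +
signature = (3, 0, 0)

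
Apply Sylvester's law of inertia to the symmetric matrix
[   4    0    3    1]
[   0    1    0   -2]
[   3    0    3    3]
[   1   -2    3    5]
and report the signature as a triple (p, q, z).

step 0: pivot 4 → sign +
step 1: pivot 1 → sign +
step 2: pivot 3/4 → sign +
step 3: pivot -6 → sign −
signature = (3, 1, 0)

Answer: (3, 1, 0)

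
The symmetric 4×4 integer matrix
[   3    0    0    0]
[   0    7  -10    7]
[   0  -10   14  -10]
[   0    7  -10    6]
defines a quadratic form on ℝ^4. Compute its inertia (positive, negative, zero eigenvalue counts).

step 0: pivot 3 → sign +
step 1: pivot 7 → sign +
step 2: pivot -2/7 → sign −
step 3: pivot -1 → sign −
signature = (2, 2, 0)

Answer: (2, 2, 0)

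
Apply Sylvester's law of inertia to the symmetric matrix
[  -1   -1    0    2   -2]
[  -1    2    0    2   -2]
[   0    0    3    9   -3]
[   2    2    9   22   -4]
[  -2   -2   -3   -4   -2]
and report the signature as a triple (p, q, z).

Answer: (2, 2, 1)

Derivation:
step 0: pivot -1 → sign −
step 1: pivot 3 → sign +
step 2: pivot 3 → sign +
step 3: pivot -1 → sign −
step 4: row/col 4 already zero → sign 0
signature = (2, 2, 1)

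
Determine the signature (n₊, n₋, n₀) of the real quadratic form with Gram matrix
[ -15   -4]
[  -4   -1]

Answer: (1, 1, 0)

Derivation:
step 0: pivot -15 → sign −
step 1: pivot 1/15 → sign +
signature = (1, 1, 0)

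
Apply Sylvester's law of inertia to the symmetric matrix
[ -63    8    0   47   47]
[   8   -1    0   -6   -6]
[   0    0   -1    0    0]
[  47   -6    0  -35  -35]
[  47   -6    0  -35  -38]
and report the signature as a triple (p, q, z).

step 0: pivot -63 → sign −
step 1: pivot 1/63 → sign +
step 2: pivot -1 → sign −
step 3: pivot -3 → sign −
step 4: row/col 4 already zero → sign 0
signature = (1, 3, 1)

Answer: (1, 3, 1)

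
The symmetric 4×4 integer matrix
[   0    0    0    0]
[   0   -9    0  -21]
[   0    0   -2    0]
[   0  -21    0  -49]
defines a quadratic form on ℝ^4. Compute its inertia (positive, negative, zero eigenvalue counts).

Answer: (0, 2, 2)

Derivation:
step 0: pivot -9 → sign −
step 1: pivot -2 → sign −
step 2: row/col 2 already zero → sign 0
step 3: row/col 3 already zero → sign 0
signature = (0, 2, 2)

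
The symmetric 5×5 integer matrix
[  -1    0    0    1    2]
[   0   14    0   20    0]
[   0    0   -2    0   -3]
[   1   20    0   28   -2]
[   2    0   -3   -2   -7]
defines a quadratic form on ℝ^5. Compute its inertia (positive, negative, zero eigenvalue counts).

Answer: (3, 2, 0)

Derivation:
step 0: pivot -1 → sign −
step 1: pivot 14 → sign +
step 2: pivot -2 → sign −
step 3: pivot 3/7 → sign +
step 4: pivot 3/2 → sign +
signature = (3, 2, 0)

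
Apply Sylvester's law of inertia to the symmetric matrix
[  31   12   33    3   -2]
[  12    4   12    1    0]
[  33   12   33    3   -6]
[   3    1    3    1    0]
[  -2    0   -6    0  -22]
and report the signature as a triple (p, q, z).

step 0: pivot 31 → sign +
step 1: pivot -20/31 → sign −
step 2: pivot -6/5 → sign −
step 3: pivot 3/4 → sign +
step 4: pivot -2 → sign −
signature = (2, 3, 0)

Answer: (2, 3, 0)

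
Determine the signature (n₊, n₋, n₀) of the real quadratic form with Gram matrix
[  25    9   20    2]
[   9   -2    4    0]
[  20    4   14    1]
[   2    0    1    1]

step 0: pivot 25 → sign +
step 1: pivot -131/25 → sign −
step 2: pivot -6/131 → sign −
step 3: pivot 3/2 → sign +
signature = (2, 2, 0)

Answer: (2, 2, 0)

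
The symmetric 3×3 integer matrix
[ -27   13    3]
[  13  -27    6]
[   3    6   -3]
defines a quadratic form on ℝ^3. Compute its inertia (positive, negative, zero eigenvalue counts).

Answer: (1, 2, 0)

Derivation:
step 0: pivot -27 → sign −
step 1: pivot -560/27 → sign −
step 2: pivot 3/560 → sign +
signature = (1, 2, 0)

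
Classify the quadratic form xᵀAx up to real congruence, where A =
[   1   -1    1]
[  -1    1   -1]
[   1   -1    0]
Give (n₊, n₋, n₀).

step 0: pivot 1 → sign +
step 1: pivot -1 → sign −
step 2: row/col 2 already zero → sign 0
signature = (1, 1, 1)

Answer: (1, 1, 1)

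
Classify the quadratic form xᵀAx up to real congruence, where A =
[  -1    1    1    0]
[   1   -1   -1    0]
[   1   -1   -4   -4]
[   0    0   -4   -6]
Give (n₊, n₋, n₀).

Answer: (0, 3, 1)

Derivation:
step 0: pivot -1 → sign −
step 1: pivot -3 → sign −
step 2: pivot -2/3 → sign −
step 3: row/col 3 already zero → sign 0
signature = (0, 3, 1)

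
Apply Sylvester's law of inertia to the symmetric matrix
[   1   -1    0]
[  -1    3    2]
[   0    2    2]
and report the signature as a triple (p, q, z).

step 0: pivot 1 → sign +
step 1: pivot 2 → sign +
step 2: row/col 2 already zero → sign 0
signature = (2, 0, 1)

Answer: (2, 0, 1)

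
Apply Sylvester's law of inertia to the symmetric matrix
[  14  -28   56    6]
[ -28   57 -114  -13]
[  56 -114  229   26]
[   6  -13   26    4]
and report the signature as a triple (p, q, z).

Answer: (4, 0, 0)

Derivation:
step 0: pivot 14 → sign +
step 1: pivot 1 → sign +
step 2: pivot 1 → sign +
step 3: pivot 3/7 → sign +
signature = (4, 0, 0)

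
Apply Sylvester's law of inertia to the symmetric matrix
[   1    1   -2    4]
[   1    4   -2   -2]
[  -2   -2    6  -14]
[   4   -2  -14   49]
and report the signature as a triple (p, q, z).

Answer: (4, 0, 0)

Derivation:
step 0: pivot 1 → sign +
step 1: pivot 3 → sign +
step 2: pivot 2 → sign +
step 3: pivot 3 → sign +
signature = (4, 0, 0)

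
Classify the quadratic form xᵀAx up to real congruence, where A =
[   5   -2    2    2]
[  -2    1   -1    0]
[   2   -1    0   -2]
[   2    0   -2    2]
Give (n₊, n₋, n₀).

step 0: pivot 5 → sign +
step 1: pivot 1/5 → sign +
step 2: pivot -1 → sign −
step 3: pivot 2 → sign +
signature = (3, 1, 0)

Answer: (3, 1, 0)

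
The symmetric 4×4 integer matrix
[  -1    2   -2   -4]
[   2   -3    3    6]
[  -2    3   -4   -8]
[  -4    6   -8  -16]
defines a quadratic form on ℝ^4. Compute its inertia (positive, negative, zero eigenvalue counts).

step 0: pivot -1 → sign −
step 1: pivot 1 → sign +
step 2: pivot -1 → sign −
step 3: row/col 3 already zero → sign 0
signature = (1, 2, 1)

Answer: (1, 2, 1)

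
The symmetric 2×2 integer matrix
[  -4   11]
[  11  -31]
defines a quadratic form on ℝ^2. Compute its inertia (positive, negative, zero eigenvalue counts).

Answer: (0, 2, 0)

Derivation:
step 0: pivot -4 → sign −
step 1: pivot -3/4 → sign −
signature = (0, 2, 0)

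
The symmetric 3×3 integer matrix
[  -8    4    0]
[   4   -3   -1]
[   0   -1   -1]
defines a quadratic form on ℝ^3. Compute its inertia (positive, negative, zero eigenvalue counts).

step 0: pivot -8 → sign −
step 1: pivot -1 → sign −
step 2: row/col 2 already zero → sign 0
signature = (0, 2, 1)

Answer: (0, 2, 1)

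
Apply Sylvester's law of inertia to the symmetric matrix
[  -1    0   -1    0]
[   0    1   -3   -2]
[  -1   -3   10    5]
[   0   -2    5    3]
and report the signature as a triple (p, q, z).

step 0: pivot -1 → sign −
step 1: pivot 1 → sign +
step 2: pivot 2 → sign +
step 3: pivot -3/2 → sign −
signature = (2, 2, 0)

Answer: (2, 2, 0)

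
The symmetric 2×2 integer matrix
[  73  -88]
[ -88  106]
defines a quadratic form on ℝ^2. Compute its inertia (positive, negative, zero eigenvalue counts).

step 0: pivot 73 → sign +
step 1: pivot -6/73 → sign −
signature = (1, 1, 0)

Answer: (1, 1, 0)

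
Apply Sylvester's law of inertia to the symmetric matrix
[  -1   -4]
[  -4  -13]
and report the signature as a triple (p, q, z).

Answer: (1, 1, 0)

Derivation:
step 0: pivot -1 → sign −
step 1: pivot 3 → sign +
signature = (1, 1, 0)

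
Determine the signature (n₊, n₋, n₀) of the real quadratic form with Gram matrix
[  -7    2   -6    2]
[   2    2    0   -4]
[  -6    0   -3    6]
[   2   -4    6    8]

step 0: pivot -7 → sign −
step 1: pivot 18/7 → sign +
step 2: pivot 1 → sign +
step 3: row/col 3 already zero → sign 0
signature = (2, 1, 1)

Answer: (2, 1, 1)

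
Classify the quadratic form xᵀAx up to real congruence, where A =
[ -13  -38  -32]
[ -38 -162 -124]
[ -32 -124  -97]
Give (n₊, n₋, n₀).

step 0: pivot -13 → sign −
step 1: pivot -662/13 → sign −
step 2: pivot -3/331 → sign −
signature = (0, 3, 0)

Answer: (0, 3, 0)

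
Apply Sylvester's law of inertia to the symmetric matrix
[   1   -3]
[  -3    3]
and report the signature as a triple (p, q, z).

step 0: pivot 1 → sign +
step 1: pivot -6 → sign −
signature = (1, 1, 0)

Answer: (1, 1, 0)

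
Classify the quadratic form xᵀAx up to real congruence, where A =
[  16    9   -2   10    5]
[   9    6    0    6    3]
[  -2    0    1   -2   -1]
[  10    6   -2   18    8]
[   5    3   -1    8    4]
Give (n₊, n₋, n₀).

step 0: pivot 16 → sign +
step 1: pivot 15/16 → sign +
step 2: pivot -3/5 → sign −
step 3: pivot 14 → sign +
step 4: pivot 3/7 → sign +
signature = (4, 1, 0)

Answer: (4, 1, 0)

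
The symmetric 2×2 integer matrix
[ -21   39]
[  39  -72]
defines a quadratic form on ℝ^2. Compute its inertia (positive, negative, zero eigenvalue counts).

Answer: (1, 1, 0)

Derivation:
step 0: pivot -21 → sign −
step 1: pivot 3/7 → sign +
signature = (1, 1, 0)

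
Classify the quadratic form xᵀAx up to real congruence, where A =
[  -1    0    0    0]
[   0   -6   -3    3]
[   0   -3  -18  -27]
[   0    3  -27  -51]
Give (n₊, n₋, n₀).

Answer: (0, 4, 0)

Derivation:
step 0: pivot -1 → sign −
step 1: pivot -6 → sign −
step 2: pivot -33/2 → sign −
step 3: pivot -3/11 → sign −
signature = (0, 4, 0)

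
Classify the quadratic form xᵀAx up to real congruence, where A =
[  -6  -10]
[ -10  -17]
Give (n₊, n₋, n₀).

step 0: pivot -6 → sign −
step 1: pivot -1/3 → sign −
signature = (0, 2, 0)

Answer: (0, 2, 0)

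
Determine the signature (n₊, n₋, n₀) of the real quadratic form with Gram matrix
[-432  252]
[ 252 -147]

Answer: (0, 1, 1)

Derivation:
step 0: pivot -432 → sign −
step 1: row/col 1 already zero → sign 0
signature = (0, 1, 1)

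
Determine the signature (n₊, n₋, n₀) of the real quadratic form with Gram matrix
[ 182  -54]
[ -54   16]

Answer: (1, 1, 0)

Derivation:
step 0: pivot 182 → sign +
step 1: pivot -2/91 → sign −
signature = (1, 1, 0)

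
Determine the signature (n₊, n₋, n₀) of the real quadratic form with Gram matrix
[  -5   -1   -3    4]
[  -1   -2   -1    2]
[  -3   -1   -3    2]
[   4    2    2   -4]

Answer: (1, 3, 0)

Derivation:
step 0: pivot -5 → sign −
step 1: pivot -9/5 → sign −
step 2: pivot -10/9 → sign −
step 3: pivot 2/5 → sign +
signature = (1, 3, 0)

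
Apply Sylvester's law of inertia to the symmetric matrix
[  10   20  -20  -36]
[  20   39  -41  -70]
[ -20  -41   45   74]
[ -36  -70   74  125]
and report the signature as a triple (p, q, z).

Answer: (2, 2, 0)

Derivation:
step 0: pivot 10 → sign +
step 1: pivot -1 → sign −
step 2: pivot 6 → sign +
step 3: pivot -3/5 → sign −
signature = (2, 2, 0)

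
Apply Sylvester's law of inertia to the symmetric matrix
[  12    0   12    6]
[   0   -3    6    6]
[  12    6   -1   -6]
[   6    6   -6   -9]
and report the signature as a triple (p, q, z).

step 0: pivot 12 → sign +
step 1: pivot -3 → sign −
step 2: pivot -1 → sign −
step 3: row/col 3 already zero → sign 0
signature = (1, 2, 1)

Answer: (1, 2, 1)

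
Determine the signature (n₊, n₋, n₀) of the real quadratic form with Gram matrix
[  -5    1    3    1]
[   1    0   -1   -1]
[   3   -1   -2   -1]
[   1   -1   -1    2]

step 0: pivot -5 → sign −
step 1: pivot 1/5 → sign +
step 2: pivot -1 → sign −
step 3: pivot 3 → sign +
signature = (2, 2, 0)

Answer: (2, 2, 0)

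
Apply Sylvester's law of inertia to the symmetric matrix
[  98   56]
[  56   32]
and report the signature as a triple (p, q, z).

step 0: pivot 98 → sign +
step 1: row/col 1 already zero → sign 0
signature = (1, 0, 1)

Answer: (1, 0, 1)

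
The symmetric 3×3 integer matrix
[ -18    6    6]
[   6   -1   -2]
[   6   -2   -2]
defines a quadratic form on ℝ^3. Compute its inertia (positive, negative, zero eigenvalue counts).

step 0: pivot -18 → sign −
step 1: pivot 1 → sign +
step 2: row/col 2 already zero → sign 0
signature = (1, 1, 1)

Answer: (1, 1, 1)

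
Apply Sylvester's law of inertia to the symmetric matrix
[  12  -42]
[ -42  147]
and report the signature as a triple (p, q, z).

step 0: pivot 12 → sign +
step 1: row/col 1 already zero → sign 0
signature = (1, 0, 1)

Answer: (1, 0, 1)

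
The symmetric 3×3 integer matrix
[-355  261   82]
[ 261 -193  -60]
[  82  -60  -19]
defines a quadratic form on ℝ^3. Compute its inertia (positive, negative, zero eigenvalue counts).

Answer: (1, 2, 0)

Derivation:
step 0: pivot -355 → sign −
step 1: pivot -394/355 → sign −
step 2: pivot 3/197 → sign +
signature = (1, 2, 0)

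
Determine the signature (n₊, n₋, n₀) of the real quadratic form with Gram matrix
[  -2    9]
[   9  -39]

Answer: (1, 1, 0)

Derivation:
step 0: pivot -2 → sign −
step 1: pivot 3/2 → sign +
signature = (1, 1, 0)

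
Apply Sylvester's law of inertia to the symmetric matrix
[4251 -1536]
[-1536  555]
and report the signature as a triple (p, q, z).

Answer: (2, 0, 0)

Derivation:
step 0: pivot 4251 → sign +
step 1: pivot 3/1417 → sign +
signature = (2, 0, 0)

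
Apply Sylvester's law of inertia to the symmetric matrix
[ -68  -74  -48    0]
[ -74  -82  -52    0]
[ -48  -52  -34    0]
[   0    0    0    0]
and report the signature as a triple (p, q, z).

Answer: (0, 3, 1)

Derivation:
step 0: pivot -68 → sign −
step 1: pivot -25/17 → sign −
step 2: pivot -2/25 → sign −
step 3: row/col 3 already zero → sign 0
signature = (0, 3, 1)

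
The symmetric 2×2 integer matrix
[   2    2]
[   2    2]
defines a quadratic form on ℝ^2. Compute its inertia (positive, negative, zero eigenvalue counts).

Answer: (1, 0, 1)

Derivation:
step 0: pivot 2 → sign +
step 1: row/col 1 already zero → sign 0
signature = (1, 0, 1)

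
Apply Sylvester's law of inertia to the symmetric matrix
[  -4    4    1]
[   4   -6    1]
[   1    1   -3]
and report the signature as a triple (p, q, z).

Answer: (0, 3, 0)

Derivation:
step 0: pivot -4 → sign −
step 1: pivot -2 → sign −
step 2: pivot -3/4 → sign −
signature = (0, 3, 0)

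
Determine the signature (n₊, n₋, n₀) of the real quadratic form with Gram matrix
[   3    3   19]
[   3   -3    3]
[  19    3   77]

step 0: pivot 3 → sign +
step 1: pivot -6 → sign −
step 2: pivot -2/3 → sign −
signature = (1, 2, 0)

Answer: (1, 2, 0)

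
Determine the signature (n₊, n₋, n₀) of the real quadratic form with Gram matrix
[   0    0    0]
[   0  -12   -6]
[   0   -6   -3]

step 0: pivot -12 → sign −
step 1: row/col 1 already zero → sign 0
step 2: row/col 2 already zero → sign 0
signature = (0, 1, 2)

Answer: (0, 1, 2)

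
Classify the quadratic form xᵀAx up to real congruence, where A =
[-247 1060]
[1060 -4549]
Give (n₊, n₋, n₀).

step 0: pivot -247 → sign −
step 1: pivot -3/247 → sign −
signature = (0, 2, 0)

Answer: (0, 2, 0)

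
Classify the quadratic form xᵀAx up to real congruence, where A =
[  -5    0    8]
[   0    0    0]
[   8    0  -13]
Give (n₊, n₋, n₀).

Answer: (0, 2, 1)

Derivation:
step 0: pivot -5 → sign −
step 1: pivot -1/5 → sign −
step 2: row/col 2 already zero → sign 0
signature = (0, 2, 1)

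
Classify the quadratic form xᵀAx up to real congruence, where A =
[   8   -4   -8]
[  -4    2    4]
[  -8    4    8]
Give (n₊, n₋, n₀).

step 0: pivot 8 → sign +
step 1: row/col 1 already zero → sign 0
step 2: row/col 2 already zero → sign 0
signature = (1, 0, 2)

Answer: (1, 0, 2)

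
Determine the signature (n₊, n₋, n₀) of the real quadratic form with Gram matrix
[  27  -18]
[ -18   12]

step 0: pivot 27 → sign +
step 1: row/col 1 already zero → sign 0
signature = (1, 0, 1)

Answer: (1, 0, 1)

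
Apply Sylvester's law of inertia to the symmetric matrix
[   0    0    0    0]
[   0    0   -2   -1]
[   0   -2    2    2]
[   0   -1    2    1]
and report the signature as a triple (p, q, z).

step 0: pivot 2 → sign +
step 1: pivot -2 → sign −
step 2: pivot -1/2 → sign −
step 3: row/col 3 already zero → sign 0
signature = (1, 2, 1)

Answer: (1, 2, 1)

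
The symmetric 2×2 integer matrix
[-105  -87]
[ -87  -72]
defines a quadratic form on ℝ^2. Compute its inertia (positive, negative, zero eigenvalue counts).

step 0: pivot -105 → sign −
step 1: pivot 3/35 → sign +
signature = (1, 1, 0)

Answer: (1, 1, 0)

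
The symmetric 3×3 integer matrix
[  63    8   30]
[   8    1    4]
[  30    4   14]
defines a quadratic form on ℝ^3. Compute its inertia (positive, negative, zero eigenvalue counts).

step 0: pivot 63 → sign +
step 1: pivot -1/63 → sign −
step 2: pivot 2 → sign +
signature = (2, 1, 0)

Answer: (2, 1, 0)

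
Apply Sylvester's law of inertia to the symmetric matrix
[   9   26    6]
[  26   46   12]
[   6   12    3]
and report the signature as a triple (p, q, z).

Answer: (1, 2, 0)

Derivation:
step 0: pivot 9 → sign +
step 1: pivot -262/9 → sign −
step 2: pivot -3/131 → sign −
signature = (1, 2, 0)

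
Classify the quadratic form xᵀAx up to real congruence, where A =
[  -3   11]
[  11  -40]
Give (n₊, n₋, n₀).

Answer: (1, 1, 0)

Derivation:
step 0: pivot -3 → sign −
step 1: pivot 1/3 → sign +
signature = (1, 1, 0)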